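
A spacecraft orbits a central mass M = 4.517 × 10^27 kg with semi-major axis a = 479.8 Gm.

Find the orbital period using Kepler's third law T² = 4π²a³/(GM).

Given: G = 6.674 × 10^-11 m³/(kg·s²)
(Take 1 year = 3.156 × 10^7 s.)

Convert to SI: a = 479.8 Gm = 4.798e+11 m.
GM = G · M = 6.674e-11 · 4.517e+27 = 3.01465e+17 m³/s².
Kepler's third law: T = 2π √(a³ / GM).
Substituting a = 4.798e+11 m and GM = 3.01465e+17 m³/s²:
T = 2π √((4.798e+11)³ / 3.01465e+17) s
T ≈ 3.803e+09 s = 120.5 years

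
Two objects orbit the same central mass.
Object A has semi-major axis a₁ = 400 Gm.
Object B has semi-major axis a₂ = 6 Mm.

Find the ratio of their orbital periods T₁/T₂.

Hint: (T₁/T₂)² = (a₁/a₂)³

Convert to SI: a₁ = 400 Gm = 4e+11 m; a₂ = 6 Mm = 6e+06 m.
From Kepler's third law, (T₁/T₂)² = (a₁/a₂)³, so T₁/T₂ = (a₁/a₂)^(3/2).
a₁/a₂ = 4e+11 / 6e+06 = 66666.7.
T₁/T₂ = (66666.7)^(3/2) ≈ 1.721e+07.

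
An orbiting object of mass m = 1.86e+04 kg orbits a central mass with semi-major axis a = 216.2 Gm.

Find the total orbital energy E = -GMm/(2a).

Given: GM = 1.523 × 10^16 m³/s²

Convert to SI: a = 216.2 Gm = 2.162e+11 m.
E = −GMm / (2a).
E = −1.523e+16 · 1.86e+04 / (2 · 2.162e+11) J ≈ -6.551e+08 J = -655.1 MJ.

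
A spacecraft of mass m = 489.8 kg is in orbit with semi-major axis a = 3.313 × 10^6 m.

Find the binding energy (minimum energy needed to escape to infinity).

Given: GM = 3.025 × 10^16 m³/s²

Total orbital energy is E = −GMm/(2a); binding energy is E_bind = −E = GMm/(2a).
E_bind = 3.025e+16 · 489.8 / (2 · 3.313e+06) J ≈ 2.236e+12 J = 2.236 TJ.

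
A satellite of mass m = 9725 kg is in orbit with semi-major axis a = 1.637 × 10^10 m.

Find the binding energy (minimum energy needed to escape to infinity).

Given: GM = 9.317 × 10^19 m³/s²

Total orbital energy is E = −GMm/(2a); binding energy is E_bind = −E = GMm/(2a).
E_bind = 9.317e+19 · 9725 / (2 · 1.637e+10) J ≈ 2.767e+13 J = 27.67 TJ.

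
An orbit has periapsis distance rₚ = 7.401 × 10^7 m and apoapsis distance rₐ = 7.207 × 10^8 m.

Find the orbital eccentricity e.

e = (rₐ − rₚ) / (rₐ + rₚ).
e = (7.207e+08 − 7.401e+07) / (7.207e+08 + 7.401e+07) = 6.4669e+08 / 7.9471e+08 ≈ 0.8137.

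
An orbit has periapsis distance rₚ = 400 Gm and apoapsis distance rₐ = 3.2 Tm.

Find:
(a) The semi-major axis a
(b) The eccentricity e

Convert to SI: rₚ = 400 Gm = 4e+11 m; rₐ = 3.2 Tm = 3.2e+12 m.
(a) a = (rₚ + rₐ) / 2 = (4e+11 + 3.2e+12) / 2 ≈ 1.8e+12 m = 1.8 Tm.
(b) e = (rₐ − rₚ) / (rₐ + rₚ) = (3.2e+12 − 4e+11) / (3.2e+12 + 4e+11) ≈ 0.7778.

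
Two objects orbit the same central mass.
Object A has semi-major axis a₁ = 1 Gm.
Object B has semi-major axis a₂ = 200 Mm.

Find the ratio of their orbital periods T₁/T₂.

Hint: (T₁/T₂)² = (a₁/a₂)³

Convert to SI: a₁ = 1 Gm = 1e+09 m; a₂ = 200 Mm = 2e+08 m.
From Kepler's third law, (T₁/T₂)² = (a₁/a₂)³, so T₁/T₂ = (a₁/a₂)^(3/2).
a₁/a₂ = 1e+09 / 2e+08 = 5.
T₁/T₂ = (5)^(3/2) ≈ 11.18.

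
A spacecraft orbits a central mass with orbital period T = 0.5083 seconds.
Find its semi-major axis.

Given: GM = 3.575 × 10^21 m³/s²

Invert Kepler's third law: a = (GM · T² / (4π²))^(1/3).
Substituting T = 0.5083 s and GM = 3.575e+21 m³/s²:
a = (3.575e+21 · (0.5083)² / (4π²))^(1/3) m
a ≈ 2.86e+06 m = 2.86 Mm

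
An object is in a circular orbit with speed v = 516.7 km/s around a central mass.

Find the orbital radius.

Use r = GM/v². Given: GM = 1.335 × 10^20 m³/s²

Convert to SI: v = 516.7 km/s = 516700 m/s.
For a circular orbit, v² = GM / r, so r = GM / v².
r = 1.335e+20 / (516700)² m ≈ 5e+08 m = 500 Mm.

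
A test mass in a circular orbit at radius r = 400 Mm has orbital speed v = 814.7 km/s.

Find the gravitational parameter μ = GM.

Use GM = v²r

Convert to SI: r = 400 Mm = 4e+08 m; v = 814.7 km/s = 814700 m/s.
For a circular orbit v² = GM/r, so GM = v² · r.
GM = (814700)² · 4e+08 m³/s² ≈ 2.655e+20 m³/s² = 2.655 × 10^20 m³/s².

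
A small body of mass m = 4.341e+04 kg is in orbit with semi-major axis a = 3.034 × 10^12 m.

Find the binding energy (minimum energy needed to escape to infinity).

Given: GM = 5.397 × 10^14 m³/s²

Total orbital energy is E = −GMm/(2a); binding energy is E_bind = −E = GMm/(2a).
E_bind = 5.397e+14 · 4.341e+04 / (2 · 3.034e+12) J ≈ 3.861e+06 J = 3.861 MJ.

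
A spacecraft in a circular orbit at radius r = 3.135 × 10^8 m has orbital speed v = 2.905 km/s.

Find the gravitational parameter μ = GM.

Convert to SI: v = 2.905 km/s = 2905 m/s.
For a circular orbit v² = GM/r, so GM = v² · r.
GM = (2905)² · 3.135e+08 m³/s² ≈ 2.646e+15 m³/s² = 2.646 × 10^15 m³/s².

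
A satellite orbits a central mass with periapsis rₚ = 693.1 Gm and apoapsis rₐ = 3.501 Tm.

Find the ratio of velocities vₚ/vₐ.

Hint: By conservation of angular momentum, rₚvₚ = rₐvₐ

Convert to SI: rₚ = 693.1 Gm = 6.931e+11 m; rₐ = 3.501 Tm = 3.501e+12 m.
Conservation of angular momentum gives rₚvₚ = rₐvₐ, so vₚ/vₐ = rₐ/rₚ.
vₚ/vₐ = 3.501e+12 / 6.931e+11 ≈ 5.051.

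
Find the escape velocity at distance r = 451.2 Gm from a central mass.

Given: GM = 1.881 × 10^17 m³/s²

Convert to SI: r = 451.2 Gm = 4.512e+11 m.
Escape velocity comes from setting total energy to zero: ½v² − GM/r = 0 ⇒ v_esc = √(2GM / r).
v_esc = √(2 · 1.881e+17 / 4.512e+11) m/s ≈ 913.1 m/s = 913.1 m/s.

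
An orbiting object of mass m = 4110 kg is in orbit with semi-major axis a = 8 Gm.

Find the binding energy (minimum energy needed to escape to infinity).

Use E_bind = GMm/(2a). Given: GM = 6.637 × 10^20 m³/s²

Convert to SI: a = 8 Gm = 8e+09 m.
Total orbital energy is E = −GMm/(2a); binding energy is E_bind = −E = GMm/(2a).
E_bind = 6.637e+20 · 4110 / (2 · 8e+09) J ≈ 1.705e+14 J = 170.5 TJ.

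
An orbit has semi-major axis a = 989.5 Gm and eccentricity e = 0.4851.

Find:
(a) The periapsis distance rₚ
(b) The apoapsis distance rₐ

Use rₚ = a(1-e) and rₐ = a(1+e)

Convert to SI: a = 989.5 Gm = 9.895e+11 m.
(a) rₚ = a(1 − e) = 9.895e+11 · (1 − 0.4851) = 9.895e+11 · 0.5149 ≈ 5.095e+11 m = 509.5 Gm.
(b) rₐ = a(1 + e) = 9.895e+11 · (1 + 0.4851) = 9.895e+11 · 1.4851 ≈ 1.47e+12 m = 1.47 Tm.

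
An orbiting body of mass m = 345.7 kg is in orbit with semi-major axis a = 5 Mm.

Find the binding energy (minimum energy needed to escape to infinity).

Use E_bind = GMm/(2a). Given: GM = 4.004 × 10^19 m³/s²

Convert to SI: a = 5 Mm = 5e+06 m.
Total orbital energy is E = −GMm/(2a); binding energy is E_bind = −E = GMm/(2a).
E_bind = 4.004e+19 · 345.7 / (2 · 5e+06) J ≈ 1.384e+15 J = 1.384 PJ.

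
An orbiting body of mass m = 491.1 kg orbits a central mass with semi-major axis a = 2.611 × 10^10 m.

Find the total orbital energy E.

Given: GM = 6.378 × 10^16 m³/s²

E = −GMm / (2a).
E = −6.378e+16 · 491.1 / (2 · 2.611e+10) J ≈ -5.998e+08 J = -599.8 MJ.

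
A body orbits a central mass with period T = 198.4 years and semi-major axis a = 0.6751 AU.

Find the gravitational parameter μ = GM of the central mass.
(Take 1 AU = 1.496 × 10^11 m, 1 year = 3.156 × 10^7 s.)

Convert to SI: T = 198.4 years = 6.2615e+09 s; a = 0.6751 AU = 1.00995e+11 m.
GM = 4π² · a³ / T².
GM = 4π² · (1.00995e+11)³ / (6.2615e+09)² m³/s² ≈ 1.037e+15 m³/s² = 1.037 × 10^15 m³/s².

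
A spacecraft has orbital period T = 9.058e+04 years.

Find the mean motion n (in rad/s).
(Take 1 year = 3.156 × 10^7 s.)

Convert to SI: T = 9.058e+04 years = 2.8587e+12 s.
n = 2π / T.
n = 2π / 2.8587e+12 s ≈ 2.198e-12 rad/s.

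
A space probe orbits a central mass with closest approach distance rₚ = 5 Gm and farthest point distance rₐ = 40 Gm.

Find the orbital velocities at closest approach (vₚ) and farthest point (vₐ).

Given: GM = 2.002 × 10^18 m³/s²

Convert to SI: rₚ = 5 Gm = 5e+09 m; rₐ = 40 Gm = 4e+10 m.
Use the vis-viva equation v² = GM(2/r − 1/a) with a = (rₚ + rₐ)/2 = (5e+09 + 4e+10)/2 = 2.25e+10 m.
vₚ = √(GM · (2/rₚ − 1/a)) = √(2.002e+18 · (2/5e+09 − 1/2.25e+10)) m/s ≈ 2.668e+04 m/s = 26.68 km/s.
vₐ = √(GM · (2/rₐ − 1/a)) = √(2.002e+18 · (2/4e+10 − 1/2.25e+10)) m/s ≈ 3335 m/s = 3.335 km/s.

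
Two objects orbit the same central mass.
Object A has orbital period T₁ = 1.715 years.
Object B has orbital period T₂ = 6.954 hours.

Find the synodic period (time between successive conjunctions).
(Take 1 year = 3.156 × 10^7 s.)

Convert to SI: T₁ = 1.715 years = 5.41254e+07 s; T₂ = 6.954 hours = 25034.4 s.
T_syn = |T₁ · T₂ / (T₁ − T₂)|.
T_syn = |5.41254e+07 · 25034.4 / (5.41254e+07 − 25034.4)| s ≈ 2.505e+04 s = 6.957 hours.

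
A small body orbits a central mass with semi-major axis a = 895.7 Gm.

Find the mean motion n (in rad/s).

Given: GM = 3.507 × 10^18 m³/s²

Convert to SI: a = 895.7 Gm = 8.957e+11 m.
n = √(GM / a³).
n = √(3.507e+18 / (8.957e+11)³) rad/s ≈ 2.209e-09 rad/s.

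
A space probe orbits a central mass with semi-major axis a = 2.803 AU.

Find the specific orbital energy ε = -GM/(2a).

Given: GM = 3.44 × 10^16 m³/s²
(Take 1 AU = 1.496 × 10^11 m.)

Convert to SI: a = 2.803 AU = 4.19329e+11 m.
ε = −GM / (2a).
ε = −3.44e+16 / (2 · 4.19329e+11) J/kg ≈ -4.102e+04 J/kg = -41.02 kJ/kg.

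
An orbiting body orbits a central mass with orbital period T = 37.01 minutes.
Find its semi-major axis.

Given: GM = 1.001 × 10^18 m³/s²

Convert to SI: T = 37.01 minutes = 2220.6 s.
Invert Kepler's third law: a = (GM · T² / (4π²))^(1/3).
Substituting T = 2220.6 s and GM = 1.001e+18 m³/s²:
a = (1.001e+18 · (2220.6)² / (4π²))^(1/3) m
a ≈ 5e+07 m = 50 Mm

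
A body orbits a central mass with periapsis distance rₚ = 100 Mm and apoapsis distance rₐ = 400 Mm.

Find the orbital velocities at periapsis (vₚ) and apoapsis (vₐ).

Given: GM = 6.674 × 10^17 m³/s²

Convert to SI: rₚ = 100 Mm = 1e+08 m; rₐ = 400 Mm = 4e+08 m.
Use the vis-viva equation v² = GM(2/r − 1/a) with a = (rₚ + rₐ)/2 = (1e+08 + 4e+08)/2 = 2.5e+08 m.
vₚ = √(GM · (2/rₚ − 1/a)) = √(6.674e+17 · (2/1e+08 − 1/2.5e+08)) m/s ≈ 1.033e+05 m/s = 103.3 km/s.
vₐ = √(GM · (2/rₐ − 1/a)) = √(6.674e+17 · (2/4e+08 − 1/2.5e+08)) m/s ≈ 2.583e+04 m/s = 25.83 km/s.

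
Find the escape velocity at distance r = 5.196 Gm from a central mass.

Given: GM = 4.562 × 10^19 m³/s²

Convert to SI: r = 5.196 Gm = 5.196e+09 m.
Escape velocity comes from setting total energy to zero: ½v² − GM/r = 0 ⇒ v_esc = √(2GM / r).
v_esc = √(2 · 4.562e+19 / 5.196e+09) m/s ≈ 1.325e+05 m/s = 132.5 km/s.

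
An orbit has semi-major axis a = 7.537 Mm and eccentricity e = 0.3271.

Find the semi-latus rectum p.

Convert to SI: a = 7.537 Mm = 7.537e+06 m.
p = a (1 − e²).
p = 7.537e+06 · (1 − (0.3271)²) = 7.537e+06 · 0.893006 ≈ 6.731e+06 m = 6.731 Mm.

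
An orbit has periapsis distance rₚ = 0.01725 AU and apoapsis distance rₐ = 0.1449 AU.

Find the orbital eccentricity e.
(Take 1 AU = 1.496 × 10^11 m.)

Convert to SI: rₚ = 0.01725 AU = 2.5806e+09 m; rₐ = 0.1449 AU = 2.1677e+10 m.
e = (rₐ − rₚ) / (rₐ + rₚ).
e = (2.1677e+10 − 2.5806e+09) / (2.1677e+10 + 2.5806e+09) = 1.90964e+10 / 2.42576e+10 ≈ 0.7872.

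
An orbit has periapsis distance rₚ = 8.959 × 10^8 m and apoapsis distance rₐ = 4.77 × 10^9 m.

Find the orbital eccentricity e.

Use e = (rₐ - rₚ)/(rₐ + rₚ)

e = (rₐ − rₚ) / (rₐ + rₚ).
e = (4.77e+09 − 8.959e+08) / (4.77e+09 + 8.959e+08) = 3.8741e+09 / 5.6659e+09 ≈ 0.6838.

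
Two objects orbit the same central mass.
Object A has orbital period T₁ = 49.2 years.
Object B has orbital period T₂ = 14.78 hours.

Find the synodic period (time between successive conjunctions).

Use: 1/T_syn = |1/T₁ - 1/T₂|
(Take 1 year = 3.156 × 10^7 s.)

Convert to SI: T₁ = 49.2 years = 1.55275e+09 s; T₂ = 14.78 hours = 53208 s.
T_syn = |T₁ · T₂ / (T₁ − T₂)|.
T_syn = |1.55275e+09 · 53208 / (1.55275e+09 − 53208)| s ≈ 5.321e+04 s = 14.78 hours.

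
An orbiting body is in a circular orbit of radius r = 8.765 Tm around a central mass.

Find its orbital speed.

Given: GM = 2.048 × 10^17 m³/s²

Convert to SI: r = 8.765 Tm = 8.765e+12 m.
For a circular orbit, gravity supplies the centripetal force, so v = √(GM / r).
v = √(2.048e+17 / 8.765e+12) m/s ≈ 152.9 m/s = 152.9 m/s.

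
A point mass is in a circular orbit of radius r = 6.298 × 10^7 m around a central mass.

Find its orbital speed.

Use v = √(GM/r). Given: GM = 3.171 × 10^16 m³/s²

For a circular orbit, gravity supplies the centripetal force, so v = √(GM / r).
v = √(3.171e+16 / 6.298e+07) m/s ≈ 2.244e+04 m/s = 22.44 km/s.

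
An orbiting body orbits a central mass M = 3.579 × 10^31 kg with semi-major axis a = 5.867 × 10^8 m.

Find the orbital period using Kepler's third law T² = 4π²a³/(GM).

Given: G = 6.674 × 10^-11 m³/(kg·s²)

GM = G · M = 6.674e-11 · 3.579e+31 = 2.38862e+21 m³/s².
Kepler's third law: T = 2π √(a³ / GM).
Substituting a = 5.867e+08 m and GM = 2.38862e+21 m³/s²:
T = 2π √((5.867e+08)³ / 2.38862e+21) s
T ≈ 1827 s = 30.45 minutes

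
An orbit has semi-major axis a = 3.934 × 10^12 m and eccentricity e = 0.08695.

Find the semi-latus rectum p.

p = a (1 − e²).
p = 3.934e+12 · (1 − (0.08695)²) = 3.934e+12 · 0.99244 ≈ 3.904e+12 m = 3.904 × 10^12 m.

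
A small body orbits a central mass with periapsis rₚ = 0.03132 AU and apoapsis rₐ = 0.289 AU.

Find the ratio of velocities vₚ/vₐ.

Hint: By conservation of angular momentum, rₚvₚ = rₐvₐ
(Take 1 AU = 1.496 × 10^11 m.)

Convert to SI: rₚ = 0.03132 AU = 4.68547e+09 m; rₐ = 0.289 AU = 4.32344e+10 m.
Conservation of angular momentum gives rₚvₚ = rₐvₐ, so vₚ/vₐ = rₐ/rₚ.
vₚ/vₐ = 4.32344e+10 / 4.68547e+09 ≈ 9.227.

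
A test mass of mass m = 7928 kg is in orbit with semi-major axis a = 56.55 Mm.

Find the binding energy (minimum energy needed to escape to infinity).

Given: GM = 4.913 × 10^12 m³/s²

Convert to SI: a = 56.55 Mm = 5.655e+07 m.
Total orbital energy is E = −GMm/(2a); binding energy is E_bind = −E = GMm/(2a).
E_bind = 4.913e+12 · 7928 / (2 · 5.655e+07) J ≈ 3.444e+08 J = 344.4 MJ.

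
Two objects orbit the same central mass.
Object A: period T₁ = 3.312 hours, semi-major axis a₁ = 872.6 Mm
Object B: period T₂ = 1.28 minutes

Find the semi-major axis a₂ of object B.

Convert to SI: T₁ = 3.312 hours = 11923.2 s; a₁ = 872.6 Mm = 8.726e+08 m; T₂ = 1.28 minutes = 76.8 s.
Kepler's third law: (T₁/T₂)² = (a₁/a₂)³ ⇒ a₂ = a₁ · (T₂/T₁)^(2/3).
T₂/T₁ = 76.8 / 11923.2 = 0.00644122.
a₂ = 8.726e+08 · (0.00644122)^(2/3) m ≈ 3.021e+07 m = 30.21 Mm.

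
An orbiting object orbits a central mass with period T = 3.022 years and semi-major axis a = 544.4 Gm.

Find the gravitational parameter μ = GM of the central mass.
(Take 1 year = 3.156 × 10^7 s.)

Convert to SI: T = 3.022 years = 9.53743e+07 s; a = 544.4 Gm = 5.444e+11 m.
GM = 4π² · a³ / T².
GM = 4π² · (5.444e+11)³ / (9.53743e+07)² m³/s² ≈ 7.002e+20 m³/s² = 7.002 × 10^20 m³/s².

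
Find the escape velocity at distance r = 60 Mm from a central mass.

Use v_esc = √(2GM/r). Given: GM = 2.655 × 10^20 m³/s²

Convert to SI: r = 60 Mm = 6e+07 m.
Escape velocity comes from setting total energy to zero: ½v² − GM/r = 0 ⇒ v_esc = √(2GM / r).
v_esc = √(2 · 2.655e+20 / 6e+07) m/s ≈ 2.975e+06 m/s = 2975 km/s.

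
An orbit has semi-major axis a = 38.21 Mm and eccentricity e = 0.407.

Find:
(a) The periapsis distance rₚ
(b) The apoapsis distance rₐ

Convert to SI: a = 38.21 Mm = 3.821e+07 m.
(a) rₚ = a(1 − e) = 3.821e+07 · (1 − 0.407) = 3.821e+07 · 0.593 ≈ 2.266e+07 m = 22.66 Mm.
(b) rₐ = a(1 + e) = 3.821e+07 · (1 + 0.407) = 3.821e+07 · 1.407 ≈ 5.376e+07 m = 53.76 Mm.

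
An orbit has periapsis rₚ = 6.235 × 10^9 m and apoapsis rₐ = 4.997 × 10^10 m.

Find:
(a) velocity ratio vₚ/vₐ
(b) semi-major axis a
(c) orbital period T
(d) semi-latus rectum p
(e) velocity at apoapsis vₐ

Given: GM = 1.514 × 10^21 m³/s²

(a) Conservation of angular momentum (rₚvₚ = rₐvₐ) gives vₚ/vₐ = rₐ/rₚ = 4.997e+10/6.235e+09 ≈ 8.014
(b) a = (rₚ + rₐ)/2 = (6.235e+09 + 4.997e+10)/2 ≈ 2.81e+10 m
(c) With a = (rₚ + rₐ)/2 = 2.81025e+10 m, T = 2π √(a³/GM) = 2π √((2.81025e+10)³/1.514e+21) s ≈ 7.607e+05 s
(d) From a = (rₚ + rₐ)/2 = 2.81025e+10 m and e = (rₐ − rₚ)/(rₐ + rₚ) = 0.778134, p = a(1 − e²) = 2.81025e+10 · (1 − (0.778134)²) ≈ 1.109e+10 m
(e) With a = (rₚ + rₐ)/2 = 2.81025e+10 m, vₐ = √(GM (2/rₐ − 1/a)) = √(1.514e+21 · (2/4.997e+10 − 1/2.81025e+10)) m/s ≈ 8.199e+04 m/s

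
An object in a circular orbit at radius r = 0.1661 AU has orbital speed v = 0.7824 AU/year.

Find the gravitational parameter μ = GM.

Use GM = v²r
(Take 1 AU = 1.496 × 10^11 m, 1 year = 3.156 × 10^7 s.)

Convert to SI: r = 0.1661 AU = 2.48486e+10 m; v = 0.7824 AU/year = 3708.71 m/s.
For a circular orbit v² = GM/r, so GM = v² · r.
GM = (3708.71)² · 2.48486e+10 m³/s² ≈ 3.418e+17 m³/s² = 3.418 × 10^17 m³/s².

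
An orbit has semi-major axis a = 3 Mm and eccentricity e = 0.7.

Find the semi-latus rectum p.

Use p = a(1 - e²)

Convert to SI: a = 3 Mm = 3e+06 m.
p = a (1 − e²).
p = 3e+06 · (1 − (0.7)²) = 3e+06 · 0.51 ≈ 1.53e+06 m = 1.53 Mm.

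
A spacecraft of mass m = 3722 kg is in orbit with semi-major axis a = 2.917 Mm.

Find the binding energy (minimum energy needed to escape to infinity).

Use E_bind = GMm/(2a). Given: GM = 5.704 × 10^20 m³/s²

Convert to SI: a = 2.917 Mm = 2.917e+06 m.
Total orbital energy is E = −GMm/(2a); binding energy is E_bind = −E = GMm/(2a).
E_bind = 5.704e+20 · 3722 / (2 · 2.917e+06) J ≈ 3.639e+17 J = 363.9 PJ.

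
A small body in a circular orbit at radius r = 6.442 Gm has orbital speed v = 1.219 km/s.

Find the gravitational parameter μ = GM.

Convert to SI: r = 6.442 Gm = 6.442e+09 m; v = 1.219 km/s = 1219 m/s.
For a circular orbit v² = GM/r, so GM = v² · r.
GM = (1219)² · 6.442e+09 m³/s² ≈ 9.573e+15 m³/s² = 9.573 × 10^15 m³/s².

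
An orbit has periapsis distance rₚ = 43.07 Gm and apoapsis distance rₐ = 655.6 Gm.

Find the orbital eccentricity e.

Convert to SI: rₚ = 43.07 Gm = 4.307e+10 m; rₐ = 655.6 Gm = 6.556e+11 m.
e = (rₐ − rₚ) / (rₐ + rₚ).
e = (6.556e+11 − 4.307e+10) / (6.556e+11 + 4.307e+10) = 6.1253e+11 / 6.9867e+11 ≈ 0.8767.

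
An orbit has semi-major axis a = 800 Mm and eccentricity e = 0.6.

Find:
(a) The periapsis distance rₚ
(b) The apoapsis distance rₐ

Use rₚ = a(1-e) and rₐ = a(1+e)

Convert to SI: a = 800 Mm = 8e+08 m.
(a) rₚ = a(1 − e) = 8e+08 · (1 − 0.6) = 8e+08 · 0.4 ≈ 3.2e+08 m = 320 Mm.
(b) rₐ = a(1 + e) = 8e+08 · (1 + 0.6) = 8e+08 · 1.6 ≈ 1.28e+09 m = 1.28 Gm.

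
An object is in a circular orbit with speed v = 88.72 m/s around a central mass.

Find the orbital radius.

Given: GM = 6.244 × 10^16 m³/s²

For a circular orbit, v² = GM / r, so r = GM / v².
r = 6.244e+16 / (88.72)² m ≈ 7.933e+12 m = 7.933 Tm.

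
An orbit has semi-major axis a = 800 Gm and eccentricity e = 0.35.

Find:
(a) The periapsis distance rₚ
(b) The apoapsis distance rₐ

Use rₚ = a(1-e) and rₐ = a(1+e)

Convert to SI: a = 800 Gm = 8e+11 m.
(a) rₚ = a(1 − e) = 8e+11 · (1 − 0.35) = 8e+11 · 0.65 ≈ 5.2e+11 m = 520 Gm.
(b) rₐ = a(1 + e) = 8e+11 · (1 + 0.35) = 8e+11 · 1.35 ≈ 1.08e+12 m = 1.08 Tm.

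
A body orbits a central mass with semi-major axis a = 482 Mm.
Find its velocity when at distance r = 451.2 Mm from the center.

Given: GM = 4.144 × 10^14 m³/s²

Convert to SI: a = 482 Mm = 4.82e+08 m; r = 451.2 Mm = 4.512e+08 m.
Vis-viva: v = √(GM · (2/r − 1/a)).
2/r − 1/a = 2/4.512e+08 − 1/4.82e+08 = 2.35794e-09 m⁻¹.
v = √(4.144e+14 · 2.35794e-09) m/s ≈ 988.5 m/s = 988.5 m/s.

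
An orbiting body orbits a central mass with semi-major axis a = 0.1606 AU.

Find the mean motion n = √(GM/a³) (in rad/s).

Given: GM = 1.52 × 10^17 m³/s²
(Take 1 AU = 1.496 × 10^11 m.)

Convert to SI: a = 0.1606 AU = 2.40258e+10 m.
n = √(GM / a³).
n = √(1.52e+17 / (2.40258e+10)³) rad/s ≈ 1.047e-07 rad/s.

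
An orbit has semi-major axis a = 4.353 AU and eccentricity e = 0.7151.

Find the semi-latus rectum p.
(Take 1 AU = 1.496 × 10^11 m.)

Convert to SI: a = 4.353 AU = 6.51209e+11 m.
p = a (1 − e²).
p = 6.51209e+11 · (1 − (0.7151)²) = 6.51209e+11 · 0.488632 ≈ 3.182e+11 m = 2.127 AU.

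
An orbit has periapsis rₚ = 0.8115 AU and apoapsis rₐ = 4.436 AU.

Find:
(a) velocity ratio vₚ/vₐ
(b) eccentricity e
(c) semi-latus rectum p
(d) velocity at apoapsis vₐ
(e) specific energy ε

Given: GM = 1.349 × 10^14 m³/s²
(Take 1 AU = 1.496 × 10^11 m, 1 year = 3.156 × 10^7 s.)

Convert to SI: rₚ = 0.8115 AU = 1.214e+11 m; rₐ = 4.436 AU = 6.63626e+11 m.
(a) Conservation of angular momentum (rₚvₚ = rₐvₐ) gives vₚ/vₐ = rₐ/rₚ = 6.63626e+11/1.214e+11 ≈ 5.466
(b) e = (rₐ − rₚ)/(rₐ + rₚ) = (6.63626e+11 − 1.214e+11)/(6.63626e+11 + 1.214e+11) ≈ 0.6907
(c) From a = (rₚ + rₐ)/2 = 3.92513e+11 m and e = (rₐ − rₚ)/(rₐ + rₚ) = 0.69071, p = a(1 − e²) = 3.92513e+11 · (1 − (0.69071)²) ≈ 2.053e+11 m
(d) With a = (rₚ + rₐ)/2 = 3.92513e+11 m, vₐ = √(GM (2/rₐ − 1/a)) = √(1.349e+14 · (2/6.63626e+11 − 1/3.92513e+11)) m/s ≈ 7.929 m/s
(e) With a = (rₚ + rₐ)/2 = 3.92513e+11 m, ε = −GM/(2a) = −1.349e+14/(2 · 3.92513e+11) J/kg ≈ -171.8 J/kg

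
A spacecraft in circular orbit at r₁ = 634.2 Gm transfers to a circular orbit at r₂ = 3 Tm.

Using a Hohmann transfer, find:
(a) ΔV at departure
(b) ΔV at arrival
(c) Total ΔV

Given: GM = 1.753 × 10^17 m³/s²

Convert to SI: r₁ = 634.2 Gm = 6.342e+11 m; r₂ = 3 Tm = 3e+12 m.
Transfer semi-major axis: a_t = (r₁ + r₂)/2 = (6.342e+11 + 3e+12)/2 = 1.8171e+12 m.
Circular speeds: v₁ = √(GM/r₁) = 525.748 m/s, v₂ = √(GM/r₂) = 241.73 m/s.
Transfer speeds (vis-viva v² = GM(2/r − 1/a_t)): v₁ᵗ = 675.537 m/s, v₂ᵗ = 142.808 m/s.
(a) ΔV₁ = |v₁ᵗ − v₁| ≈ 149.8 m/s = 149.8 m/s.
(b) ΔV₂ = |v₂ − v₂ᵗ| ≈ 98.92 m/s = 98.92 m/s.
(c) ΔV_total = ΔV₁ + ΔV₂ ≈ 248.7 m/s = 248.7 m/s.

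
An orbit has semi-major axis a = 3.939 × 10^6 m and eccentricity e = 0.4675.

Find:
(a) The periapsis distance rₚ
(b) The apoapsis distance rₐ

(a) rₚ = a(1 − e) = 3.939e+06 · (1 − 0.4675) = 3.939e+06 · 0.5325 ≈ 2.098e+06 m = 2.098 × 10^6 m.
(b) rₐ = a(1 + e) = 3.939e+06 · (1 + 0.4675) = 3.939e+06 · 1.4675 ≈ 5.78e+06 m = 5.78 × 10^6 m.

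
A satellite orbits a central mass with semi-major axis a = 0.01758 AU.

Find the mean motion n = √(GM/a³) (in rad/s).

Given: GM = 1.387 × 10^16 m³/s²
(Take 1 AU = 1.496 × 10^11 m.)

Convert to SI: a = 0.01758 AU = 2.62997e+09 m.
n = √(GM / a³).
n = √(1.387e+16 / (2.62997e+09)³) rad/s ≈ 8.732e-07 rad/s.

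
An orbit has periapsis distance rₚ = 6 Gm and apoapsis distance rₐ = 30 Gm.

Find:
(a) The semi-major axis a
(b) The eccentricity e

Convert to SI: rₚ = 6 Gm = 6e+09 m; rₐ = 30 Gm = 3e+10 m.
(a) a = (rₚ + rₐ) / 2 = (6e+09 + 3e+10) / 2 ≈ 1.8e+10 m = 18 Gm.
(b) e = (rₐ − rₚ) / (rₐ + rₚ) = (3e+10 − 6e+09) / (3e+10 + 6e+09) ≈ 0.6667.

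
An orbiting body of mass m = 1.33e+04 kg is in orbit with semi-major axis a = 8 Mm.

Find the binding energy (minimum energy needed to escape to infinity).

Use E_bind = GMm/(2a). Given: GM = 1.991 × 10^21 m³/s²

Convert to SI: a = 8 Mm = 8e+06 m.
Total orbital energy is E = −GMm/(2a); binding energy is E_bind = −E = GMm/(2a).
E_bind = 1.991e+21 · 1.33e+04 / (2 · 8e+06) J ≈ 1.655e+18 J = 1.655 EJ.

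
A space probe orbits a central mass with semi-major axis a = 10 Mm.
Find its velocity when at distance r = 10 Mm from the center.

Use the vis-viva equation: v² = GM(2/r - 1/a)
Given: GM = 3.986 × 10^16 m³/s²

Convert to SI: a = 10 Mm = 1e+07 m; r = 10 Mm = 1e+07 m.
Vis-viva: v = √(GM · (2/r − 1/a)).
2/r − 1/a = 2/1e+07 − 1/1e+07 = 1e-07 m⁻¹.
v = √(3.986e+16 · 1e-07) m/s ≈ 6.313e+04 m/s = 63.13 km/s.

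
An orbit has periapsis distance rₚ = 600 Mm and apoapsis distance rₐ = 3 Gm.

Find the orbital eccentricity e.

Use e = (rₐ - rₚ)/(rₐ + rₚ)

Convert to SI: rₚ = 600 Mm = 6e+08 m; rₐ = 3 Gm = 3e+09 m.
e = (rₐ − rₚ) / (rₐ + rₚ).
e = (3e+09 − 6e+08) / (3e+09 + 6e+08) = 2.4e+09 / 3.6e+09 ≈ 0.6667.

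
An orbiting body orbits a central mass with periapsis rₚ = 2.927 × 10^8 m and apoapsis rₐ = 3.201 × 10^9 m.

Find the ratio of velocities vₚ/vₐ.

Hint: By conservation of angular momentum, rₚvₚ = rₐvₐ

Conservation of angular momentum gives rₚvₚ = rₐvₐ, so vₚ/vₐ = rₐ/rₚ.
vₚ/vₐ = 3.201e+09 / 2.927e+08 ≈ 10.94.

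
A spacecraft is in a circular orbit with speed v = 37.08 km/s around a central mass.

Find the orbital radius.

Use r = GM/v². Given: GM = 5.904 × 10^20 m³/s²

Convert to SI: v = 37.08 km/s = 37080 m/s.
For a circular orbit, v² = GM / r, so r = GM / v².
r = 5.904e+20 / (37080)² m ≈ 4.294e+11 m = 429.4 Gm.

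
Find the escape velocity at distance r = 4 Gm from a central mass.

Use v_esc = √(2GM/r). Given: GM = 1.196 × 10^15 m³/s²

Convert to SI: r = 4 Gm = 4e+09 m.
Escape velocity comes from setting total energy to zero: ½v² − GM/r = 0 ⇒ v_esc = √(2GM / r).
v_esc = √(2 · 1.196e+15 / 4e+09) m/s ≈ 773.3 m/s = 773.3 m/s.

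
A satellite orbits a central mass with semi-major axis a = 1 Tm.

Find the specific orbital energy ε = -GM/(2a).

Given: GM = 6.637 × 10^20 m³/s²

Convert to SI: a = 1 Tm = 1e+12 m.
ε = −GM / (2a).
ε = −6.637e+20 / (2 · 1e+12) J/kg ≈ -3.318e+08 J/kg = -331.9 MJ/kg.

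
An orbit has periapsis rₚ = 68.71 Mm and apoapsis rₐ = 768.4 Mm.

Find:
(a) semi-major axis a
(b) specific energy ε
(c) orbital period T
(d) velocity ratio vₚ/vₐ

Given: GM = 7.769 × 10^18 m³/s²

Convert to SI: rₚ = 68.71 Mm = 6.871e+07 m; rₐ = 768.4 Mm = 7.684e+08 m.
(a) a = (rₚ + rₐ)/2 = (6.871e+07 + 7.684e+08)/2 ≈ 4.186e+08 m
(b) With a = (rₚ + rₐ)/2 = 4.18555e+08 m, ε = −GM/(2a) = −7.769e+18/(2 · 4.18555e+08) J/kg ≈ -9.281e+09 J/kg
(c) With a = (rₚ + rₐ)/2 = 4.18555e+08 m, T = 2π √(a³/GM) = 2π √((4.18555e+08)³/7.769e+18) s ≈ 1.93e+04 s
(d) Conservation of angular momentum (rₚvₚ = rₐvₐ) gives vₚ/vₐ = rₐ/rₚ = 7.684e+08/6.871e+07 ≈ 11.18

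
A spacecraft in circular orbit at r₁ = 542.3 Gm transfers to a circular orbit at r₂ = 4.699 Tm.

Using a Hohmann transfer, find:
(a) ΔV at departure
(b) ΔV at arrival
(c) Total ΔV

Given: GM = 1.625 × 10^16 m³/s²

Convert to SI: r₁ = 542.3 Gm = 5.423e+11 m; r₂ = 4.699 Tm = 4.699e+12 m.
Transfer semi-major axis: a_t = (r₁ + r₂)/2 = (5.423e+11 + 4.699e+12)/2 = 2.62065e+12 m.
Circular speeds: v₁ = √(GM/r₁) = 173.104 m/s, v₂ = √(GM/r₂) = 58.8063 m/s.
Transfer speeds (vis-viva v² = GM(2/r − 1/a_t)): v₁ᵗ = 231.796 m/s, v₂ᵗ = 26.751 m/s.
(a) ΔV₁ = |v₁ᵗ − v₁| ≈ 58.69 m/s = 58.69 m/s.
(b) ΔV₂ = |v₂ − v₂ᵗ| ≈ 32.06 m/s = 32.06 m/s.
(c) ΔV_total = ΔV₁ + ΔV₂ ≈ 90.75 m/s = 90.75 m/s.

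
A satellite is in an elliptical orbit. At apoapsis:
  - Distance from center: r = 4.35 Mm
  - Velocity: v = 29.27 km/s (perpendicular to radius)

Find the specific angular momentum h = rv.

Convert to SI: r = 4.35 Mm = 4.35e+06 m; v = 29.27 km/s = 29270 m/s.
With v perpendicular to r, h = r · v.
h = 4.35e+06 · 29270 m²/s ≈ 1.273e+11 m²/s.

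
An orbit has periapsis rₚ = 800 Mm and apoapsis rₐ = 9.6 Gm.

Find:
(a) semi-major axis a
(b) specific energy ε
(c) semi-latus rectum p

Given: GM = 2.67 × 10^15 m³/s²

Convert to SI: rₚ = 800 Mm = 8e+08 m; rₐ = 9.6 Gm = 9.6e+09 m.
(a) a = (rₚ + rₐ)/2 = (8e+08 + 9.6e+09)/2 ≈ 5.2e+09 m
(b) With a = (rₚ + rₐ)/2 = 5.2e+09 m, ε = −GM/(2a) = −2.67e+15/(2 · 5.2e+09) J/kg ≈ -2.567e+05 J/kg
(c) From a = (rₚ + rₐ)/2 = 5.2e+09 m and e = (rₐ − rₚ)/(rₐ + rₚ) = 0.846154, p = a(1 − e²) = 5.2e+09 · (1 − (0.846154)²) ≈ 1.477e+09 m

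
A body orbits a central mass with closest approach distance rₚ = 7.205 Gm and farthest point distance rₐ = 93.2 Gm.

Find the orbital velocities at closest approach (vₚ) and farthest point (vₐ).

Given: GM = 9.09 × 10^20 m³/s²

Convert to SI: rₚ = 7.205 Gm = 7.205e+09 m; rₐ = 93.2 Gm = 9.32e+10 m.
Use the vis-viva equation v² = GM(2/r − 1/a) with a = (rₚ + rₐ)/2 = (7.205e+09 + 9.32e+10)/2 = 5.02025e+10 m.
vₚ = √(GM · (2/rₚ − 1/a)) = √(9.09e+20 · (2/7.205e+09 − 1/5.02025e+10)) m/s ≈ 4.84e+05 m/s = 484 km/s.
vₐ = √(GM · (2/rₐ − 1/a)) = √(9.09e+20 · (2/9.32e+10 − 1/5.02025e+10)) m/s ≈ 3.741e+04 m/s = 37.41 km/s.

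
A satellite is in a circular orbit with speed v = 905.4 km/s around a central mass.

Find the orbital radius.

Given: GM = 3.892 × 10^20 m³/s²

Convert to SI: v = 905.4 km/s = 905400 m/s.
For a circular orbit, v² = GM / r, so r = GM / v².
r = 3.892e+20 / (905400)² m ≈ 4.748e+08 m = 474.8 Mm.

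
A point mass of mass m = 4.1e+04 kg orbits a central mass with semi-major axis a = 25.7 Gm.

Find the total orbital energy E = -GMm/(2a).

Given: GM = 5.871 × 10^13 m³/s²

Convert to SI: a = 25.7 Gm = 2.57e+10 m.
E = −GMm / (2a).
E = −5.871e+13 · 4.1e+04 / (2 · 2.57e+10) J ≈ -4.683e+07 J = -46.83 MJ.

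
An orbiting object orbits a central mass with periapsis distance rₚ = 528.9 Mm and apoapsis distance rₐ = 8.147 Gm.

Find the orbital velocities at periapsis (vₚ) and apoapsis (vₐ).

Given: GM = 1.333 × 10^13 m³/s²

Convert to SI: rₚ = 528.9 Mm = 5.289e+08 m; rₐ = 8.147 Gm = 8.147e+09 m.
Use the vis-viva equation v² = GM(2/r − 1/a) with a = (rₚ + rₐ)/2 = (5.289e+08 + 8.147e+09)/2 = 4.33795e+09 m.
vₚ = √(GM · (2/rₚ − 1/a)) = √(1.333e+13 · (2/5.289e+08 − 1/4.33795e+09)) m/s ≈ 217.6 m/s = 217.6 m/s.
vₐ = √(GM · (2/rₐ − 1/a)) = √(1.333e+13 · (2/8.147e+09 − 1/4.33795e+09)) m/s ≈ 14.12 m/s = 14.12 m/s.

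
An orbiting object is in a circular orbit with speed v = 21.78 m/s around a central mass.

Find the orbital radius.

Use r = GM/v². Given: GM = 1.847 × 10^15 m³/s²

For a circular orbit, v² = GM / r, so r = GM / v².
r = 1.847e+15 / (21.78)² m ≈ 3.894e+12 m = 3.894 Tm.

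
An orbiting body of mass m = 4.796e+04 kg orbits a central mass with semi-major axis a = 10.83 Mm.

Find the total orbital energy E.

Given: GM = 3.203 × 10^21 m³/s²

Convert to SI: a = 10.83 Mm = 1.083e+07 m.
E = −GMm / (2a).
E = −3.203e+21 · 4.796e+04 / (2 · 1.083e+07) J ≈ -7.092e+18 J = -7.092 EJ.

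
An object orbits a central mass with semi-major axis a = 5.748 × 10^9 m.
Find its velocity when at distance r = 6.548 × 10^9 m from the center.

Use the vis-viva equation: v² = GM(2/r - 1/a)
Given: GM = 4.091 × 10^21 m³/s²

Vis-viva: v = √(GM · (2/r − 1/a)).
2/r − 1/a = 2/6.548e+09 − 1/5.748e+09 = 1.31463e-10 m⁻¹.
v = √(4.091e+21 · 1.31463e-10) m/s ≈ 7.334e+05 m/s = 733.4 km/s.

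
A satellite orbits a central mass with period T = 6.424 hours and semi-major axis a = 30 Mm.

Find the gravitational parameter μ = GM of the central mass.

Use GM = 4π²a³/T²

Convert to SI: T = 6.424 hours = 23126.4 s; a = 30 Mm = 3e+07 m.
GM = 4π² · a³ / T².
GM = 4π² · (3e+07)³ / (23126.4)² m³/s² ≈ 1.993e+15 m³/s² = 1.993 × 10^15 m³/s².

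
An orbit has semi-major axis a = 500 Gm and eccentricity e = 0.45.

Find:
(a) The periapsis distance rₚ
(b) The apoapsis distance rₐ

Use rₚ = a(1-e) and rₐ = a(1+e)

Convert to SI: a = 500 Gm = 5e+11 m.
(a) rₚ = a(1 − e) = 5e+11 · (1 − 0.45) = 5e+11 · 0.55 ≈ 2.75e+11 m = 275 Gm.
(b) rₐ = a(1 + e) = 5e+11 · (1 + 0.45) = 5e+11 · 1.45 ≈ 7.25e+11 m = 725 Gm.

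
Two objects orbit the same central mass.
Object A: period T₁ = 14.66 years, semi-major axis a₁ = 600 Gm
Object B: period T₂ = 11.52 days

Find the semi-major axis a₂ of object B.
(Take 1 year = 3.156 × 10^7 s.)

Convert to SI: T₁ = 14.66 years = 4.6267e+08 s; a₁ = 600 Gm = 6e+11 m; T₂ = 11.52 days = 995328 s.
Kepler's third law: (T₁/T₂)² = (a₁/a₂)³ ⇒ a₂ = a₁ · (T₂/T₁)^(2/3).
T₂/T₁ = 995328 / 4.6267e+08 = 0.00215127.
a₂ = 6e+11 · (0.00215127)^(2/3) m ≈ 9.999e+09 m = 9.999 Gm.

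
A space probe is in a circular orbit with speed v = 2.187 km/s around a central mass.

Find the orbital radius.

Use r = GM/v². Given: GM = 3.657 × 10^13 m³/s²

Convert to SI: v = 2.187 km/s = 2187 m/s.
For a circular orbit, v² = GM / r, so r = GM / v².
r = 3.657e+13 / (2187)² m ≈ 7.646e+06 m = 7.646 × 10^6 m.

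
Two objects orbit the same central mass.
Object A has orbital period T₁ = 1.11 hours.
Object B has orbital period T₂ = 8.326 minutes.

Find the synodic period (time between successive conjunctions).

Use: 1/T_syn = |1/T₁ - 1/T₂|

Convert to SI: T₁ = 1.11 hours = 3996 s; T₂ = 8.326 minutes = 499.56 s.
T_syn = |T₁ · T₂ / (T₁ − T₂)|.
T_syn = |3996 · 499.56 / (3996 − 499.56)| s ≈ 570.9 s = 9.516 minutes.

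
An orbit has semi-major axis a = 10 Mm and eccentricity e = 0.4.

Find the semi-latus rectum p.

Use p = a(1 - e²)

Convert to SI: a = 10 Mm = 1e+07 m.
p = a (1 − e²).
p = 1e+07 · (1 − (0.4)²) = 1e+07 · 0.84 ≈ 8.4e+06 m = 8.4 Mm.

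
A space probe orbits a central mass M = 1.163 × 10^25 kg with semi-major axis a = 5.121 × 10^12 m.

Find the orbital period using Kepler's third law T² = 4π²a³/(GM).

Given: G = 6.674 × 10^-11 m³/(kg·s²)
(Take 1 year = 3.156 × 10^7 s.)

GM = G · M = 6.674e-11 · 1.163e+25 = 7.76186e+14 m³/s².
Kepler's third law: T = 2π √(a³ / GM).
Substituting a = 5.121e+12 m and GM = 7.76186e+14 m³/s²:
T = 2π √((5.121e+12)³ / 7.76186e+14) s
T ≈ 2.614e+12 s = 8.281e+04 years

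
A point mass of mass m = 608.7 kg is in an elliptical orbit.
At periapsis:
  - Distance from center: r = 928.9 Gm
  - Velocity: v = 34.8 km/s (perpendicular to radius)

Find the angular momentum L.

Convert to SI: r = 928.9 Gm = 9.289e+11 m; v = 34.8 km/s = 34800 m/s.
Since v is perpendicular to r, L = m · v · r.
L = 608.7 · 34800 · 9.289e+11 kg·m²/s ≈ 1.968e+19 kg·m²/s.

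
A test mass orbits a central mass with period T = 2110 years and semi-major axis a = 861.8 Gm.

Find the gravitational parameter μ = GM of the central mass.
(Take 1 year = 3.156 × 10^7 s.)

Convert to SI: T = 2110 years = 6.65916e+10 s; a = 861.8 Gm = 8.618e+11 m.
GM = 4π² · a³ / T².
GM = 4π² · (8.618e+11)³ / (6.65916e+10)² m³/s² ≈ 5.698e+15 m³/s² = 5.698 × 10^15 m³/s².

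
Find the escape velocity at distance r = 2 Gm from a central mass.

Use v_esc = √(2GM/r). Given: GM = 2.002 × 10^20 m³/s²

Convert to SI: r = 2 Gm = 2e+09 m.
Escape velocity comes from setting total energy to zero: ½v² − GM/r = 0 ⇒ v_esc = √(2GM / r).
v_esc = √(2 · 2.002e+20 / 2e+09) m/s ≈ 4.474e+05 m/s = 447.4 km/s.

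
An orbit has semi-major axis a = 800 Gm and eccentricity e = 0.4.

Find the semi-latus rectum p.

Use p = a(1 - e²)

Convert to SI: a = 800 Gm = 8e+11 m.
p = a (1 − e²).
p = 8e+11 · (1 − (0.4)²) = 8e+11 · 0.84 ≈ 6.72e+11 m = 672 Gm.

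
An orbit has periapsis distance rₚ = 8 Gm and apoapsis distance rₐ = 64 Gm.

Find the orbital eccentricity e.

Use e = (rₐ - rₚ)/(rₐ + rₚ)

Convert to SI: rₚ = 8 Gm = 8e+09 m; rₐ = 64 Gm = 6.4e+10 m.
e = (rₐ − rₚ) / (rₐ + rₚ).
e = (6.4e+10 − 8e+09) / (6.4e+10 + 8e+09) = 5.6e+10 / 7.2e+10 ≈ 0.7778.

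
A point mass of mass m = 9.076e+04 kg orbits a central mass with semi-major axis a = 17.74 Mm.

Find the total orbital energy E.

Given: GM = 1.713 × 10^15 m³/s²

Convert to SI: a = 17.74 Mm = 1.774e+07 m.
E = −GMm / (2a).
E = −1.713e+15 · 9.076e+04 / (2 · 1.774e+07) J ≈ -4.382e+12 J = -4.382 TJ.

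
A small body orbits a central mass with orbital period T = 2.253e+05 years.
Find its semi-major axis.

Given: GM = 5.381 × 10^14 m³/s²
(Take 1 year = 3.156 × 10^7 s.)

Convert to SI: T = 2.253e+05 years = 7.11047e+12 s.
Invert Kepler's third law: a = (GM · T² / (4π²))^(1/3).
Substituting T = 7.11047e+12 s and GM = 5.381e+14 m³/s²:
a = (5.381e+14 · (7.11047e+12)² / (4π²))^(1/3) m
a ≈ 8.833e+12 m = 8.833 Tm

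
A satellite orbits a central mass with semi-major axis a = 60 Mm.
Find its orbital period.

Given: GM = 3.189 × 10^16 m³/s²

Convert to SI: a = 60 Mm = 6e+07 m.
Kepler's third law: T = 2π √(a³ / GM).
Substituting a = 6e+07 m and GM = 3.189e+16 m³/s²:
T = 2π √((6e+07)³ / 3.189e+16) s
T ≈ 1.635e+04 s = 4.542 hours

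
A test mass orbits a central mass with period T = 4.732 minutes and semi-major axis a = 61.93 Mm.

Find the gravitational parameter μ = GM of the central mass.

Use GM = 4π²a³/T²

Convert to SI: T = 4.732 minutes = 283.92 s; a = 61.93 Mm = 6.193e+07 m.
GM = 4π² · a³ / T².
GM = 4π² · (6.193e+07)³ / (283.92)² m³/s² ≈ 1.163e+20 m³/s² = 1.163 × 10^20 m³/s².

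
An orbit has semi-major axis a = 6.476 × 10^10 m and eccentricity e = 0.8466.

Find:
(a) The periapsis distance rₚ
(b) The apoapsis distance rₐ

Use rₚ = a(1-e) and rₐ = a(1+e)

(a) rₚ = a(1 − e) = 6.476e+10 · (1 − 0.8466) = 6.476e+10 · 0.1534 ≈ 9.934e+09 m = 9.934 × 10^9 m.
(b) rₐ = a(1 + e) = 6.476e+10 · (1 + 0.8466) = 6.476e+10 · 1.8466 ≈ 1.196e+11 m = 1.196 × 10^11 m.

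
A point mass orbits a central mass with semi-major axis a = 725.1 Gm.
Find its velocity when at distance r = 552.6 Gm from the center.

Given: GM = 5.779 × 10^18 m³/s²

Convert to SI: a = 725.1 Gm = 7.251e+11 m; r = 552.6 Gm = 5.526e+11 m.
Vis-viva: v = √(GM · (2/r − 1/a)).
2/r − 1/a = 2/5.526e+11 − 1/7.251e+11 = 2.24013e-12 m⁻¹.
v = √(5.779e+18 · 2.24013e-12) m/s ≈ 3598 m/s = 3.598 km/s.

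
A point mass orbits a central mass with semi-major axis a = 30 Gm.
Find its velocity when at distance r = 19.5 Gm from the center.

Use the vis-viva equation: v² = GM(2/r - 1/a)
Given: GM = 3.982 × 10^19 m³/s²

Convert to SI: a = 30 Gm = 3e+10 m; r = 19.5 Gm = 1.95e+10 m.
Vis-viva: v = √(GM · (2/r − 1/a)).
2/r − 1/a = 2/1.95e+10 − 1/3e+10 = 6.92308e-11 m⁻¹.
v = √(3.982e+19 · 6.92308e-11) m/s ≈ 5.25e+04 m/s = 52.5 km/s.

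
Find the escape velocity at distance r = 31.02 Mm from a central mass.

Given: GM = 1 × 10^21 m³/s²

Convert to SI: r = 31.02 Mm = 3.102e+07 m.
Escape velocity comes from setting total energy to zero: ½v² − GM/r = 0 ⇒ v_esc = √(2GM / r).
v_esc = √(2 · 1e+21 / 3.102e+07) m/s ≈ 8.03e+06 m/s = 8030 km/s.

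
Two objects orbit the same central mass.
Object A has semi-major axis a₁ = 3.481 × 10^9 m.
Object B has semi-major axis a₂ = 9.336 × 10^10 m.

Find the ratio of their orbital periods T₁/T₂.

From Kepler's third law, (T₁/T₂)² = (a₁/a₂)³, so T₁/T₂ = (a₁/a₂)^(3/2).
a₁/a₂ = 3.481e+09 / 9.336e+10 = 0.0372858.
T₁/T₂ = (0.0372858)^(3/2) ≈ 0.0072.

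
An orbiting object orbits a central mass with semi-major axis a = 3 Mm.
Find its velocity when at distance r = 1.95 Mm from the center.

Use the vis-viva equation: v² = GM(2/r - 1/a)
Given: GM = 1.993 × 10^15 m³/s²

Convert to SI: a = 3 Mm = 3e+06 m; r = 1.95 Mm = 1.95e+06 m.
Vis-viva: v = √(GM · (2/r − 1/a)).
2/r − 1/a = 2/1.95e+06 − 1/3e+06 = 6.92308e-07 m⁻¹.
v = √(1.993e+15 · 6.92308e-07) m/s ≈ 3.715e+04 m/s = 37.15 km/s.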